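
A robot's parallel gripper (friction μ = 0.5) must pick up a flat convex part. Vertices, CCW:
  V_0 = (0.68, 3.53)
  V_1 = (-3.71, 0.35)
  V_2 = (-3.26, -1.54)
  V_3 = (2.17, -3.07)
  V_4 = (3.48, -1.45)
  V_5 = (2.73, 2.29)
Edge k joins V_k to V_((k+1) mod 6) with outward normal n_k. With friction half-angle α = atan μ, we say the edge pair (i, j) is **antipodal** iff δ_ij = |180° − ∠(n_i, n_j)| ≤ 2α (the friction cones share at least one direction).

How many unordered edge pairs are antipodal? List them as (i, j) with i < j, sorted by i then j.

α = atan 0.5 = 26.57°;  2α = 53.13°
n_0 = (-0.5866, +0.8099)
n_1 = (-0.9728, -0.2316)
n_2 = (-0.2712, -0.9625)
n_3 = (+0.7776, -0.6288)
n_4 = (+0.9805, +0.1966)
n_5 = (+0.5176, +0.8556)
  (0,1): δ = 112.53°  ·
  (0,2): δ = 51.65°  ✓
  (0,3): δ = 15.12°  ✓
  (0,4): δ = 65.42°  ·
  (0,5): δ = 112.91°  ·
  (1,2): δ = 119.13°  ·
  (1,3): δ = 52.35°  ✓
  (1,4): δ = 2.05°  ✓
  (1,5): δ = 45.44°  ✓
  (2,3): δ = 113.22°  ·
  (2,4): δ = 62.92°  ·
  (2,5): δ = 15.43°  ✓
  (3,4): δ = 129.70°  ·
  (3,5): δ = 82.21°  ·
  (4,5): δ = 132.51°  ·
antipodal pairs: 6

count = 6; pairs: (0,2), (0,3), (1,3), (1,4), (1,5), (2,5)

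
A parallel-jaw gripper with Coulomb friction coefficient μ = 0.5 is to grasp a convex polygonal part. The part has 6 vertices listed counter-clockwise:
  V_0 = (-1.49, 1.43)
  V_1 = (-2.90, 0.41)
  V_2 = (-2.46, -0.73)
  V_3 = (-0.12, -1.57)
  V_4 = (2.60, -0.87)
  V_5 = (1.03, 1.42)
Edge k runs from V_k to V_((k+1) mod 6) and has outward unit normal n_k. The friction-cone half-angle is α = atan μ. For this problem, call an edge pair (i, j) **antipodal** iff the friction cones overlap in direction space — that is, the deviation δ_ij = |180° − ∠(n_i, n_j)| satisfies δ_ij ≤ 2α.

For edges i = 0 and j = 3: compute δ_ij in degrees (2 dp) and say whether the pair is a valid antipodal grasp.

α = atan 0.5 = 26.57°;  2α = 53.13°
edge 0: e_0 = (-1.41, -1.02);  n_0 = (-0.5861, +0.8102)
edge 3: e_3 = (+2.72, +0.70);  n_3 = (+0.2492, -0.9684)
∠(n_0, n_3) = 158.55°
δ = |180° − 158.55°| = 21.45°
21.45° ≤ 2α = 53.13°  →  valid

δ = 21.45°, valid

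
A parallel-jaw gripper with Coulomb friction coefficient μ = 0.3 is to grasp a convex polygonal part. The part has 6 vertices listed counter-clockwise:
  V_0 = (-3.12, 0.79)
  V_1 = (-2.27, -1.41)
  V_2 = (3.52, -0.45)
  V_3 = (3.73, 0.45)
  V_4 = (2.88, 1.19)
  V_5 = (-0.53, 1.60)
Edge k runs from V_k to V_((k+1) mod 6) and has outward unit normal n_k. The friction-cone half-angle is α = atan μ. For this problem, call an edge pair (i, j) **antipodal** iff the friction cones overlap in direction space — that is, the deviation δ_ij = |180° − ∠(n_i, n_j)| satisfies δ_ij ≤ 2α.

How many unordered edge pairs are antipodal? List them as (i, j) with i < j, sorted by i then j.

count = 3; pairs: (0,3), (1,4), (1,5)

α = atan 0.3 = 16.70°;  2α = 33.40°
n_0 = (-0.9328, -0.3604)
n_1 = (+0.1636, -0.9865)
n_2 = (+0.9738, -0.2272)
n_3 = (+0.6566, +0.7542)
n_4 = (+0.1194, +0.9928)
n_5 = (-0.2985, +0.9544)
  (0,1): δ = 101.71°  ·
  (0,2): δ = 34.26°  ·
  (0,3): δ = 27.83°  ✓
  (0,4): δ = 62.02°  ·
  (0,5): δ = 86.24°  ·
  (1,2): δ = 112.55°  ·
  (1,3): δ = 50.46°  ·
  (1,4): δ = 16.27°  ✓
  (1,5): δ = 7.95°  ✓
  (2,3): δ = 117.91°  ·
  (2,4): δ = 83.72°  ·
  (2,5): δ = 59.50°  ·
  (3,4): δ = 145.81°  ·
  (3,5): δ = 121.59°  ·
  (4,5): δ = 155.78°  ·
antipodal pairs: 3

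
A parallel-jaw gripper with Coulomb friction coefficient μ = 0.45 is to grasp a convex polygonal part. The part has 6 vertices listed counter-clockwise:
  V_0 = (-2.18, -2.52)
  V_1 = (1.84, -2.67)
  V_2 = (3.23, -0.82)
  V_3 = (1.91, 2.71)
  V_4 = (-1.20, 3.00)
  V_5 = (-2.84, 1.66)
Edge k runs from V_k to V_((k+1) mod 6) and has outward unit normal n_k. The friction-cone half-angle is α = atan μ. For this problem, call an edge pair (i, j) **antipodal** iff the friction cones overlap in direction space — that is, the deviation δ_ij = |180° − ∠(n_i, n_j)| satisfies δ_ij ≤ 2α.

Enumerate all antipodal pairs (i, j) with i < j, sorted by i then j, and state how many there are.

α = atan 0.45 = 24.23°;  2α = 48.46°
n_0 = (-0.0373, -0.9993)
n_1 = (+0.7995, -0.6007)
n_2 = (+0.9367, +0.3503)
n_3 = (+0.0928, +0.9957)
n_4 = (-0.6327, +0.7744)
n_5 = (-0.9878, -0.1560)
  (0,1): δ = 124.78°  ·
  (0,2): δ = 67.36°  ·
  (0,3): δ = 3.19°  ✓
  (0,4): δ = 41.39°  ✓
  (0,5): δ = 101.11°  ·
  (1,2): δ = 122.58°  ·
  (1,3): δ = 58.41°  ·
  (1,4): δ = 13.83°  ✓
  (1,5): δ = 45.89°  ✓
  (2,3): δ = 115.83°  ·
  (2,4): δ = 71.25°  ·
  (2,5): δ = 11.53°  ✓
  (3,4): δ = 135.42°  ·
  (3,5): δ = 75.70°  ·
  (4,5): δ = 120.28°  ·
antipodal pairs: 5

count = 5; pairs: (0,3), (0,4), (1,4), (1,5), (2,5)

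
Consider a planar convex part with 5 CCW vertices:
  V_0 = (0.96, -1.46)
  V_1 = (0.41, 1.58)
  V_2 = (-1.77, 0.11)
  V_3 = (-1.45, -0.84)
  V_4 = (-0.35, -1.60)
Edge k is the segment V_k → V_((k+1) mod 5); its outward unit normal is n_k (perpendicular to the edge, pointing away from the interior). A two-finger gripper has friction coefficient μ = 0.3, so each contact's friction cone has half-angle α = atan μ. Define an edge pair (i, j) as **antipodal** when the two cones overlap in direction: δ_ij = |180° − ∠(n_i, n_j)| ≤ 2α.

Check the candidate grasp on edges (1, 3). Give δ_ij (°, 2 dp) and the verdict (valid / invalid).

δ = 68.63°, invalid

α = atan 0.3 = 16.70°;  2α = 33.40°
edge 1: e_1 = (-2.18, -1.47);  n_1 = (-0.5591, +0.8291)
edge 3: e_3 = (+1.10, -0.76);  n_3 = (-0.5684, -0.8227)
∠(n_1, n_3) = 111.37°
δ = |180° − 111.37°| = 68.63°
68.63° > 2α = 33.40°  →  invalid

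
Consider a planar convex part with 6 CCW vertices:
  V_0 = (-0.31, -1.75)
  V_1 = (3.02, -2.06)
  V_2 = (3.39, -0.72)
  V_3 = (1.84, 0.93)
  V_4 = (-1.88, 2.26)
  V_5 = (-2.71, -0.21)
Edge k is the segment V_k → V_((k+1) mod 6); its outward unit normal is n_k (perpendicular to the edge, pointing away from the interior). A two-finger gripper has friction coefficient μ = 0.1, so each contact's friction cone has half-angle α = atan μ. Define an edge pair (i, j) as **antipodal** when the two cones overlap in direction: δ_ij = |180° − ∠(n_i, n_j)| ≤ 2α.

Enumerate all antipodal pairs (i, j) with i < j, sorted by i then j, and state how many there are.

count = 1; pairs: (1,4)

α = atan 0.1 = 5.71°;  2α = 11.42°
n_0 = (-0.0927, -0.9957)
n_1 = (+0.9639, -0.2662)
n_2 = (+0.7288, +0.6847)
n_3 = (+0.3367, +0.9416)
n_4 = (-0.9479, +0.3185)
n_5 = (-0.5400, -0.8416)
  (0,1): δ = 100.12°  ·
  (0,2): δ = 41.47°  ·
  (0,3): δ = 14.35°  ·
  (0,4): δ = 76.74°  ·
  (0,5): δ = 152.63°  ·
  (1,2): δ = 121.35°  ·
  (1,3): δ = 94.24°  ·
  (1,4): δ = 3.14°  ✓
  (1,5): δ = 72.75°  ·
  (2,3): δ = 152.88°  ·
  (2,4): δ = 61.78°  ·
  (2,5): δ = 14.10°  ·
  (3,4): δ = 88.90°  ·
  (3,5): δ = 13.01°  ·
  (4,5): δ = 104.11°  ·
antipodal pairs: 1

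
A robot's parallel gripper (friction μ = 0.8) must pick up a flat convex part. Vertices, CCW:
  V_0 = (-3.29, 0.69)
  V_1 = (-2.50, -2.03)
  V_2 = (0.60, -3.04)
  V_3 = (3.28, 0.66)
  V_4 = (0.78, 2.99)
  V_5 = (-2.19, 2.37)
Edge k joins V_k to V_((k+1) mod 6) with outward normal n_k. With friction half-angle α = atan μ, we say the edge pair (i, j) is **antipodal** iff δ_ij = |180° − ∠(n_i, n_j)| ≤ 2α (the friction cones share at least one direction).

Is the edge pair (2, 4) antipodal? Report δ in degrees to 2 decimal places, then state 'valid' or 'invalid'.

δ = 42.29°, valid

α = atan 0.8 = 38.66°;  2α = 77.32°
edge 2: e_2 = (+2.68, +3.70);  n_2 = (+0.8099, -0.5866)
edge 4: e_4 = (-2.97, -0.62);  n_4 = (-0.2043, +0.9789)
∠(n_2, n_4) = 137.71°
δ = |180° − 137.71°| = 42.29°
42.29° ≤ 2α = 77.32°  →  valid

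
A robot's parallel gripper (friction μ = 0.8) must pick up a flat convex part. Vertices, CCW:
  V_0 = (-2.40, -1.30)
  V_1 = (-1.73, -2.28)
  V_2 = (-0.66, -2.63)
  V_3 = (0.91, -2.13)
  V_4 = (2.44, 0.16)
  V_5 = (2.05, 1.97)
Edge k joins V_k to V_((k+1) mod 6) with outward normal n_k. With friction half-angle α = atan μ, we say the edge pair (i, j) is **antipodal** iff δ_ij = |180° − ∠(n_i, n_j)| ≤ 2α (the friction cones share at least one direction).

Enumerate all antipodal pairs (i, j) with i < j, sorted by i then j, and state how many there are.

count = 7; pairs: (0,3), (0,4), (1,4), (1,5), (2,5), (3,5), (4,5)

α = atan 0.8 = 38.66°;  2α = 77.32°
n_0 = (-0.8255, -0.5644)
n_1 = (-0.3109, -0.9504)
n_2 = (+0.3035, -0.9528)
n_3 = (+0.8315, -0.5555)
n_4 = (+0.9776, +0.2106)
n_5 = (-0.5921, +0.8058)
  (0,1): δ = 142.47°  ·
  (0,2): δ = 106.69°  ·
  (0,3): δ = 68.11°  ✓
  (0,4): δ = 22.20°  ✓
  (0,5): δ = 91.95°  ·
  (1,2): δ = 144.22°  ·
  (1,3): δ = 105.63°  ·
  (1,4): δ = 59.73°  ✓
  (1,5): δ = 54.42°  ✓
  (2,3): δ = 141.41°  ·
  (2,4): δ = 95.51°  ·
  (2,5): δ = 18.64°  ✓
  (3,4): δ = 134.09°  ·
  (3,5): δ = 19.94°  ✓
  (4,5): δ = 65.85°  ✓
antipodal pairs: 7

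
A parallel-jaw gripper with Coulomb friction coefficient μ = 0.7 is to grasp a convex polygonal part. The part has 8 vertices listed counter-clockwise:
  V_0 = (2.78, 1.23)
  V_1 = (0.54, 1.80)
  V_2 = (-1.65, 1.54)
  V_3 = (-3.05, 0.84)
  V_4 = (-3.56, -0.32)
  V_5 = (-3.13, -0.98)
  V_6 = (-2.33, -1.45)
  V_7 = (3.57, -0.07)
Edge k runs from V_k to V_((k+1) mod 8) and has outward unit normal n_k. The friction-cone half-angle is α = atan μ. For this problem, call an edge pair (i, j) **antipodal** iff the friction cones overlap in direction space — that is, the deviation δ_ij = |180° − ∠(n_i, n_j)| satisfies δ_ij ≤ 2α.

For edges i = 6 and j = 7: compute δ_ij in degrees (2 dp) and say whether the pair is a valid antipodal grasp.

δ = 71.88°, invalid

α = atan 0.7 = 34.99°;  2α = 69.98°
edge 6: e_6 = (+5.90, +1.38);  n_6 = (+0.2278, -0.9737)
edge 7: e_7 = (-0.79, +1.30);  n_7 = (+0.8546, +0.5193)
∠(n_6, n_7) = 108.12°
δ = |180° − 108.12°| = 71.88°
71.88° > 2α = 69.98°  →  invalid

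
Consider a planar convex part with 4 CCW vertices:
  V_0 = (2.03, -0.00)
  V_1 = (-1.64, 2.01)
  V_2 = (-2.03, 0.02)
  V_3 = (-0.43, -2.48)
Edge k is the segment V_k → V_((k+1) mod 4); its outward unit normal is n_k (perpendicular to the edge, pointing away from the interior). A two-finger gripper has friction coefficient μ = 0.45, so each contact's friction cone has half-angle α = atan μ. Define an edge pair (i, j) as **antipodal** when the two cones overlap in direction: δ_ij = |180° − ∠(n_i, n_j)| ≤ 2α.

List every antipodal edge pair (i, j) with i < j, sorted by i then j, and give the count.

α = atan 0.45 = 24.23°;  2α = 48.46°
n_0 = (+0.4804, +0.8771)
n_1 = (-0.9813, +0.1923)
n_2 = (-0.8423, -0.5391)
n_3 = (+0.7100, -0.7042)
  (0,1): δ = 72.38°  ·
  (0,2): δ = 28.67°  ✓
  (0,3): δ = 73.94°  ·
  (1,2): δ = 136.29°  ·
  (1,3): δ = 33.68°  ✓
  (2,3): δ = 77.39°  ·
antipodal pairs: 2

count = 2; pairs: (0,2), (1,3)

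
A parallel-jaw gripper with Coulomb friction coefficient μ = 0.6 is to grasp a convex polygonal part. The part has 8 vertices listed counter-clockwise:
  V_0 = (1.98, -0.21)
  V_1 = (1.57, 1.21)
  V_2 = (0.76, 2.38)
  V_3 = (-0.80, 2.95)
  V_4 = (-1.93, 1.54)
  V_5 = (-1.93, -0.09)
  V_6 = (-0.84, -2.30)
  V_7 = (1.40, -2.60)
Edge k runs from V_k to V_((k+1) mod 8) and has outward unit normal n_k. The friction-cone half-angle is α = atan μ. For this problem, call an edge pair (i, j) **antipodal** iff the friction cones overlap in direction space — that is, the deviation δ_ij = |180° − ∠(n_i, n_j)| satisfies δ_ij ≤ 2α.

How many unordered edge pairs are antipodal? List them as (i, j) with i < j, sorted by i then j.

α = atan 0.6 = 30.96°;  2α = 61.93°
n_0 = (+0.9608, +0.2774)
n_1 = (+0.8222, +0.5692)
n_2 = (+0.3432, +0.9393)
n_3 = (-0.7803, +0.6254)
n_4 = (-1.0000, -0.0000)
n_5 = (-0.8968, -0.4423)
n_6 = (-0.1327, -0.9912)
n_7 = (+0.9718, -0.2358)
  (0,1): δ = 161.41°  ·
  (0,2): δ = 126.18°  ·
  (0,3): δ = 54.81°  ✓
  (0,4): δ = 16.11°  ✓
  (0,5): δ = 10.15°  ✓
  (0,6): δ = 66.27°  ·
  (0,7): δ = 150.25°  ·
  (1,2): δ = 144.77°  ·
  (1,3): δ = 73.40°  ·
  (1,4): δ = 34.70°  ✓
  (1,5): δ = 8.44°  ✓
  (1,6): δ = 47.68°  ✓
  (1,7): δ = 131.66°  ·
  (2,3): δ = 108.64°  ·
  (2,4): δ = 69.93°  ·
  (2,5): δ = 43.68°  ✓
  (2,6): δ = 12.44°  ✓
  (2,7): δ = 96.43°  ·
  (3,4): δ = 141.29°  ·
  (3,5): δ = 115.04°  ·
  (3,6): δ = 58.92°  ✓
  (3,7): δ = 25.07°  ✓
  (4,5): δ = 153.75°  ·
  (4,6): δ = 97.63°  ·
  (4,7): δ = 13.64°  ✓
  (5,6): δ = 123.88°  ·
  (5,7): δ = 39.89°  ✓
  (6,7): δ = 96.01°  ·
antipodal pairs: 12

count = 12; pairs: (0,3), (0,4), (0,5), (1,4), (1,5), (1,6), (2,5), (2,6), (3,6), (3,7), (4,7), (5,7)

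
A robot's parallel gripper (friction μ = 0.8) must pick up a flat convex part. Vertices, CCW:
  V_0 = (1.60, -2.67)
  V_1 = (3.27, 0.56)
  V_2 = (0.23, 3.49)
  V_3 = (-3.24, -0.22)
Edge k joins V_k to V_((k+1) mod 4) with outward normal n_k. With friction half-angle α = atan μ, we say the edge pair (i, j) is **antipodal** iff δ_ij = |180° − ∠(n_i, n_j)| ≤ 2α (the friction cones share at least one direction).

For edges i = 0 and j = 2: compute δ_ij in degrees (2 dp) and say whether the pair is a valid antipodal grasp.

δ = 15.75°, valid

α = atan 0.8 = 38.66°;  2α = 77.32°
edge 0: e_0 = (+1.67, +3.23);  n_0 = (+0.8883, -0.4593)
edge 2: e_2 = (-3.47, -3.71);  n_2 = (-0.7303, +0.6831)
∠(n_0, n_2) = 164.25°
δ = |180° − 164.25°| = 15.75°
15.75° ≤ 2α = 77.32°  →  valid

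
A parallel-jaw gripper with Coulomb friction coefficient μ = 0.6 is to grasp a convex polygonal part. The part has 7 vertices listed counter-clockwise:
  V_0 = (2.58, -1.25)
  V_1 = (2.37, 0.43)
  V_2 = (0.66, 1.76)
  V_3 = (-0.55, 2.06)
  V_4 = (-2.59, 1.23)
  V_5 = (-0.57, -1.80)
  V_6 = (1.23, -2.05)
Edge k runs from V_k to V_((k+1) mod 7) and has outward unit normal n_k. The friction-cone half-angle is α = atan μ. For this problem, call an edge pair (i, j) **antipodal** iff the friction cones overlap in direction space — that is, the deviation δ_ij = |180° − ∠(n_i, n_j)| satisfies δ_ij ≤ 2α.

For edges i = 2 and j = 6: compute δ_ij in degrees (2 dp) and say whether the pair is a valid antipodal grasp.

α = atan 0.6 = 30.96°;  2α = 61.93°
edge 2: e_2 = (-1.21, +0.30);  n_2 = (+0.2406, +0.9706)
edge 6: e_6 = (+1.35, +0.80);  n_6 = (+0.5098, -0.8603)
∠(n_2, n_6) = 135.42°
δ = |180° − 135.42°| = 44.58°
44.58° ≤ 2α = 61.93°  →  valid

δ = 44.58°, valid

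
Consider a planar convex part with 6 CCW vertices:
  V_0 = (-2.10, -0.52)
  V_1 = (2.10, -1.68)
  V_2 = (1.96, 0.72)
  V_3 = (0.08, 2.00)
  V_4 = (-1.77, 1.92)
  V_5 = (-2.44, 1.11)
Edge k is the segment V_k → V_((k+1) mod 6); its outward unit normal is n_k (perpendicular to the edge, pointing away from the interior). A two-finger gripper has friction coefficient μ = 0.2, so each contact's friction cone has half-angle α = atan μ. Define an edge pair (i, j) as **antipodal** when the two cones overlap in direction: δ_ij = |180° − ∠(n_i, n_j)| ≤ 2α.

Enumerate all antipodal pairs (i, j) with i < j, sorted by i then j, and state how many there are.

count = 3; pairs: (0,2), (0,3), (1,5)

α = atan 0.2 = 11.31°;  2α = 22.62°
n_0 = (-0.2662, -0.9639)
n_1 = (+0.9983, +0.0582)
n_2 = (+0.5628, +0.8266)
n_3 = (-0.0432, +0.9991)
n_4 = (-0.7706, +0.6374)
n_5 = (-0.9789, -0.2042)
  (0,1): δ = 71.22°  ·
  (0,2): δ = 18.81°  ✓
  (0,3): δ = 17.92°  ✓
  (0,4): δ = 65.84°  ·
  (0,5): δ = 117.22°  ·
  (1,2): δ = 127.59°  ·
  (1,3): δ = 90.86°  ·
  (1,4): δ = 42.93°  ·
  (1,5): δ = 8.44°  ✓
  (2,3): δ = 143.27°  ·
  (2,4): δ = 95.35°  ·
  (2,5): δ = 43.97°  ·
  (3,4): δ = 132.07°  ·
  (3,5): δ = 80.69°  ·
  (4,5): δ = 128.62°  ·
antipodal pairs: 3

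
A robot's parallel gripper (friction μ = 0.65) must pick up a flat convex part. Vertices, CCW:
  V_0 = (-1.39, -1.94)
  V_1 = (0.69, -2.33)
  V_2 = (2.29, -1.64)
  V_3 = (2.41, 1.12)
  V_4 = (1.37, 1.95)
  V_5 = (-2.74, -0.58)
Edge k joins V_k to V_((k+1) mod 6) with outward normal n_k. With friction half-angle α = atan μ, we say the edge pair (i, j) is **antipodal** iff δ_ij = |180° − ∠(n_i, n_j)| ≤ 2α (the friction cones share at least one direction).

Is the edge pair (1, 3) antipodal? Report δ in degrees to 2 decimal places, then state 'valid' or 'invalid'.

α = atan 0.65 = 33.02°;  2α = 66.05°
edge 1: e_1 = (+1.60, +0.69);  n_1 = (+0.3960, -0.9183)
edge 3: e_3 = (-1.04, +0.83);  n_3 = (+0.6238, +0.7816)
∠(n_1, n_3) = 118.08°
δ = |180° − 118.08°| = 61.92°
61.92° ≤ 2α = 66.05°  →  valid

δ = 61.92°, valid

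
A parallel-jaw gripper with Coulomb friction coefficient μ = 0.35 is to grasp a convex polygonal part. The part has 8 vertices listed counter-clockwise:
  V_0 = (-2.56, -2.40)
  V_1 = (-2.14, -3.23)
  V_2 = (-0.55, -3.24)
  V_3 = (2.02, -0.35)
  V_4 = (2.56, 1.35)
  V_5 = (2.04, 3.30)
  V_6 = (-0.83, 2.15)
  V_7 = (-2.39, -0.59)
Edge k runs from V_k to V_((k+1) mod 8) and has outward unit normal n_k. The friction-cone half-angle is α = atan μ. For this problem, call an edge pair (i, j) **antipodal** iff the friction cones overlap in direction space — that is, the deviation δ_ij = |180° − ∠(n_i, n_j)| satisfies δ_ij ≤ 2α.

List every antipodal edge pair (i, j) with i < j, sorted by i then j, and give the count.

α = atan 0.35 = 19.29°;  2α = 38.58°
n_0 = (-0.8923, -0.4515)
n_1 = (-0.0063, -1.0000)
n_2 = (+0.7473, -0.6645)
n_3 = (+0.9531, -0.3027)
n_4 = (+0.9662, +0.2577)
n_5 = (-0.3719, +0.9283)
n_6 = (-0.8690, +0.4948)
n_7 = (-0.9956, +0.0935)
  (0,1): δ = 117.20°  ·
  (0,2): δ = 68.49°  ·
  (0,3): δ = 44.46°  ·
  (0,4): δ = 11.91°  ✓
  (0,5): δ = 85.00°  ·
  (0,6): δ = 123.50°  ·
  (0,7): δ = 147.79°  ·
  (1,2): δ = 131.29°  ·
  (1,3): δ = 107.26°  ·
  (1,4): δ = 74.71°  ·
  (1,5): δ = 22.20°  ✓
  (1,6): δ = 60.71°  ·
  (1,7): δ = 84.99°  ·
  (2,3): δ = 155.98°  ·
  (2,4): δ = 123.42°  ·
  (2,5): δ = 26.52°  ✓
  (2,6): δ = 11.99°  ✓
  (2,7): δ = 36.28°  ✓
  (3,4): δ = 147.45°  ·
  (3,5): δ = 50.54°  ·
  (3,6): δ = 12.03°  ✓
  (3,7): δ = 12.26°  ✓
  (4,5): δ = 83.10°  ·
  (4,6): δ = 44.59°  ·
  (4,7): δ = 20.30°  ✓
  (5,6): δ = 141.49°  ·
  (5,7): δ = 117.20°  ·
  (6,7): δ = 155.71°  ·
antipodal pairs: 8

count = 8; pairs: (0,4), (1,5), (2,5), (2,6), (2,7), (3,6), (3,7), (4,7)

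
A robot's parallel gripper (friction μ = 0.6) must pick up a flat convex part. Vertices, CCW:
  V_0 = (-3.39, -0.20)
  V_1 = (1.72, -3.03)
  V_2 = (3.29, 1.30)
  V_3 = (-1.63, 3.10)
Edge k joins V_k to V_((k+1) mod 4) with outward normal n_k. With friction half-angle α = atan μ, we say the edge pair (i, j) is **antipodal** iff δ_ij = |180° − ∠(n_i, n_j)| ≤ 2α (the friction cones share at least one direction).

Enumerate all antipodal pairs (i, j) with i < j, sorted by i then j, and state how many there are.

count = 2; pairs: (0,2), (1,3)

α = atan 0.6 = 30.96°;  2α = 61.93°
n_0 = (-0.4845, -0.8748)
n_1 = (+0.9401, -0.3409)
n_2 = (+0.3436, +0.9391)
n_3 = (-0.8824, +0.4706)
  (0,1): δ = 80.95°  ·
  (0,2): δ = 8.88°  ✓
  (0,3): δ = 90.91°  ·
  (1,2): δ = 90.17°  ·
  (1,3): δ = 8.14°  ✓
  (2,3): δ = 97.98°  ·
antipodal pairs: 2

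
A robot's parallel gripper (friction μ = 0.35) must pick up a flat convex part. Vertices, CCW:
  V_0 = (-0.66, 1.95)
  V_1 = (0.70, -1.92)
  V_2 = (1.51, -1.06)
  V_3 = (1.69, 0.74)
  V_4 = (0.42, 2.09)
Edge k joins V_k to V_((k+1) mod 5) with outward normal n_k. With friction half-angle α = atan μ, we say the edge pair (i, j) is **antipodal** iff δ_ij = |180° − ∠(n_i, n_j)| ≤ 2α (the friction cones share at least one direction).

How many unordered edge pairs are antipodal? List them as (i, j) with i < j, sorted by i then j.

count = 2; pairs: (0,2), (0,3)

α = atan 0.35 = 19.29°;  2α = 38.58°
n_0 = (-0.9434, -0.3315)
n_1 = (+0.7280, -0.6856)
n_2 = (+0.9950, -0.0995)
n_3 = (+0.7284, +0.6852)
n_4 = (-0.1286, +0.9917)
  (0,1): δ = 62.65°  ·
  (0,2): δ = 25.07°  ✓
  (0,3): δ = 23.89°  ✓
  (0,4): δ = 78.02°  ·
  (1,2): δ = 142.43°  ·
  (1,3): δ = 93.46°  ·
  (1,4): δ = 39.33°  ·
  (2,3): δ = 131.04°  ·
  (2,4): δ = 76.90°  ·
  (3,4): δ = 125.87°  ·
antipodal pairs: 2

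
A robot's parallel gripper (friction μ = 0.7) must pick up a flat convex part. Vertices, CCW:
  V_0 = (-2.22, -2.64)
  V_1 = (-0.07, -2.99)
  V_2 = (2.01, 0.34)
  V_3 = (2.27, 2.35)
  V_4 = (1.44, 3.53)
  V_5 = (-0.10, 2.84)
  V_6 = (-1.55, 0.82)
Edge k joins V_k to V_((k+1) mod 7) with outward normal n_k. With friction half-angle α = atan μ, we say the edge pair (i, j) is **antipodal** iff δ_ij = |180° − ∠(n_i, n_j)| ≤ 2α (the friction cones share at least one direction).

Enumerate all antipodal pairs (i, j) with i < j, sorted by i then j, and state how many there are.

count = 10; pairs: (0,3), (0,4), (0,5), (1,4), (1,5), (1,6), (2,4), (2,5), (2,6), (3,6)

α = atan 0.7 = 34.99°;  2α = 69.98°
n_0 = (-0.1607, -0.9870)
n_1 = (+0.8481, -0.5298)
n_2 = (+0.9917, -0.1283)
n_3 = (+0.8179, +0.5753)
n_4 = (-0.4089, +0.9126)
n_5 = (-0.8124, +0.5831)
n_6 = (-0.9818, +0.1901)
  (0,1): δ = 112.74°  ·
  (0,2): δ = 88.12°  ·
  (0,3): δ = 45.63°  ✓
  (0,4): δ = 33.38°  ✓
  (0,5): δ = 63.57°  ✓
  (0,6): δ = 88.29°  ·
  (1,2): δ = 155.38°  ·
  (1,3): δ = 112.89°  ·
  (1,4): δ = 33.88°  ✓
  (1,5): δ = 3.68°  ✓
  (1,6): δ = 21.03°  ✓
  (2,3): δ = 137.51°  ·
  (2,4): δ = 58.49°  ✓
  (2,5): δ = 28.30°  ✓
  (2,6): δ = 3.59°  ✓
  (3,4): δ = 100.99°  ·
  (3,5): δ = 70.79°  ·
  (3,6): δ = 46.08°  ✓
  (4,5): δ = 149.81°  ·
  (4,6): δ = 125.09°  ·
  (5,6): δ = 155.29°  ·
antipodal pairs: 10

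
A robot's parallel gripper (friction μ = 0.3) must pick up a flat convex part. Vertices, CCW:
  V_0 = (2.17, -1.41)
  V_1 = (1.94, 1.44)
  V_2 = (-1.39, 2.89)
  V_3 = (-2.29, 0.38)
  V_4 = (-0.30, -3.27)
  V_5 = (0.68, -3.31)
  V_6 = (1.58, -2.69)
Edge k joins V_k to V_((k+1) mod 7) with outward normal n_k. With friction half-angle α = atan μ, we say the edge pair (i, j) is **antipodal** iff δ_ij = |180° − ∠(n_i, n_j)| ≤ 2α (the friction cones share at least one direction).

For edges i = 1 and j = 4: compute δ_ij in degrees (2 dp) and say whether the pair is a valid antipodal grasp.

α = atan 0.3 = 16.70°;  2α = 33.40°
edge 1: e_1 = (-3.33, +1.45);  n_1 = (+0.3992, +0.9169)
edge 4: e_4 = (+0.98, -0.04);  n_4 = (-0.0408, -0.9992)
∠(n_1, n_4) = 158.81°
δ = |180° − 158.81°| = 21.19°
21.19° ≤ 2α = 33.40°  →  valid

δ = 21.19°, valid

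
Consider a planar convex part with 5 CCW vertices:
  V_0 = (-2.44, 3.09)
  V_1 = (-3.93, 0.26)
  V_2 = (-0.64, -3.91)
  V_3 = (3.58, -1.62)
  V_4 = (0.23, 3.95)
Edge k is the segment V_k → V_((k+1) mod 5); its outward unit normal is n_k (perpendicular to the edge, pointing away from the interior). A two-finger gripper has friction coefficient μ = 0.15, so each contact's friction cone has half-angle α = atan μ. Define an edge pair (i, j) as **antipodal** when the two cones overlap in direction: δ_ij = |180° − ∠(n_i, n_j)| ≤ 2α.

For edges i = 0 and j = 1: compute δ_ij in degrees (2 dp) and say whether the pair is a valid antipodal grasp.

δ = 113.96°, invalid

α = atan 0.15 = 8.53°;  2α = 17.06°
edge 0: e_0 = (-1.49, -2.83);  n_0 = (-0.8849, +0.4659)
edge 1: e_1 = (+3.29, -4.17);  n_1 = (-0.7851, -0.6194)
∠(n_0, n_1) = 66.04°
δ = |180° − 66.04°| = 113.96°
113.96° > 2α = 17.06°  →  invalid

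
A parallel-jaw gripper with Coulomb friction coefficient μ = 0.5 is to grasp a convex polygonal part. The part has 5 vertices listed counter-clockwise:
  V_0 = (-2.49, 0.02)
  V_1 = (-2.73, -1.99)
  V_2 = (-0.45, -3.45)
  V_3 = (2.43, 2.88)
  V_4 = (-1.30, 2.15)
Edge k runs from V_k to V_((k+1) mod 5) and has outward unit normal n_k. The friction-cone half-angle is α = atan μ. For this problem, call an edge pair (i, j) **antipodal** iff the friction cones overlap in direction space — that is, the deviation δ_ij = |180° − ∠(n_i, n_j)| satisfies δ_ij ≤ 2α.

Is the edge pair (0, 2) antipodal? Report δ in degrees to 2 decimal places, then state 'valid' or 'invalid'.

α = atan 0.5 = 26.57°;  2α = 53.13°
edge 0: e_0 = (-0.24, -2.01);  n_0 = (-0.9929, +0.1186)
edge 2: e_2 = (+2.88, +6.33);  n_2 = (+0.9102, -0.4141)
∠(n_0, n_2) = 162.34°
δ = |180° − 162.34°| = 17.66°
17.66° ≤ 2α = 53.13°  →  valid

δ = 17.66°, valid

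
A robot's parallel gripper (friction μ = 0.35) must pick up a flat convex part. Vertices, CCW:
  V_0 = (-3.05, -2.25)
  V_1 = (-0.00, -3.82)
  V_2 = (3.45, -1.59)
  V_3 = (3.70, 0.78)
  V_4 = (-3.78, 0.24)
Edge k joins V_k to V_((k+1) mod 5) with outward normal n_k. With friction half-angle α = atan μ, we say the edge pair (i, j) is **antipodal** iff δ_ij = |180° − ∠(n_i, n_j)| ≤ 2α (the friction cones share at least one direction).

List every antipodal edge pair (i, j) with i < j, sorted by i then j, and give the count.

count = 3; pairs: (0,3), (1,3), (2,4)

α = atan 0.35 = 19.29°;  2α = 38.58°
n_0 = (-0.4577, -0.8891)
n_1 = (+0.5428, -0.8398)
n_2 = (+0.9945, -0.1049)
n_3 = (-0.0720, +0.9974)
n_4 = (-0.9596, -0.2813)
  (0,1): δ = 119.88°  ·
  (0,2): δ = 68.78°  ·
  (0,3): δ = 31.37°  ✓
  (0,4): δ = 133.58°  ·
  (1,2): δ = 128.90°  ·
  (1,3): δ = 28.75°  ✓
  (1,4): δ = 73.46°  ·
  (2,3): δ = 79.85°  ·
  (2,4): δ = 22.36°  ✓
  (3,4): δ = 77.79°  ·
antipodal pairs: 3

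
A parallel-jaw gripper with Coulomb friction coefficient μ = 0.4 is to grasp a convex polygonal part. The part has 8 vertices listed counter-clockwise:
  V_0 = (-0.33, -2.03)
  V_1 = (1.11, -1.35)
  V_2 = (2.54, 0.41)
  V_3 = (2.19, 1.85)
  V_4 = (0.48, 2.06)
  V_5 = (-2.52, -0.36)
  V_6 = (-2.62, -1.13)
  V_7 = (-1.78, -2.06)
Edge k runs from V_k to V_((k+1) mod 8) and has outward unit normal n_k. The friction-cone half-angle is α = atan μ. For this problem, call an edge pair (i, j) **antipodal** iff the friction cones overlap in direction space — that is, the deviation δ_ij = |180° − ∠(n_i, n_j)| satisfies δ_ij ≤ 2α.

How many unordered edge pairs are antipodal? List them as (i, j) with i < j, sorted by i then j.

α = atan 0.4 = 21.80°;  2α = 43.60°
n_0 = (+0.4270, -0.9042)
n_1 = (+0.7761, -0.6306)
n_2 = (+0.9717, +0.2362)
n_3 = (+0.1219, +0.9925)
n_4 = (-0.6279, +0.7783)
n_5 = (-0.9917, +0.1288)
n_6 = (-0.7421, -0.6703)
n_7 = (+0.0207, -0.9998)
  (0,1): δ = 154.37°  ·
  (0,2): δ = 101.62°  ·
  (0,3): δ = 32.28°  ✓
  (0,4): δ = 13.61°  ✓
  (0,5): δ = 57.32°  ·
  (0,6): δ = 106.81°  ·
  (0,7): δ = 155.91°  ·
  (1,2): δ = 127.24°  ·
  (1,3): δ = 57.91°  ·
  (1,4): δ = 12.01°  ✓
  (1,5): δ = 31.69°  ✓
  (1,6): δ = 81.18°  ·
  (1,7): δ = 130.28°  ·
  (2,3): δ = 110.66°  ·
  (2,4): δ = 64.77°  ·
  (2,5): δ = 21.06°  ✓
  (2,6): δ = 28.43°  ✓
  (2,7): δ = 77.52°  ·
  (3,4): δ = 134.11°  ·
  (3,5): δ = 90.40°  ·
  (3,6): δ = 40.91°  ✓
  (3,7): δ = 8.19°  ✓
  (4,5): δ = 136.29°  ·
  (4,6): δ = 86.80°  ·
  (4,7): δ = 37.71°  ✓
  (5,6): δ = 130.51°  ·
  (5,7): δ = 81.42°  ·
  (6,7): δ = 130.90°  ·
antipodal pairs: 9

count = 9; pairs: (0,3), (0,4), (1,4), (1,5), (2,5), (2,6), (3,6), (3,7), (4,7)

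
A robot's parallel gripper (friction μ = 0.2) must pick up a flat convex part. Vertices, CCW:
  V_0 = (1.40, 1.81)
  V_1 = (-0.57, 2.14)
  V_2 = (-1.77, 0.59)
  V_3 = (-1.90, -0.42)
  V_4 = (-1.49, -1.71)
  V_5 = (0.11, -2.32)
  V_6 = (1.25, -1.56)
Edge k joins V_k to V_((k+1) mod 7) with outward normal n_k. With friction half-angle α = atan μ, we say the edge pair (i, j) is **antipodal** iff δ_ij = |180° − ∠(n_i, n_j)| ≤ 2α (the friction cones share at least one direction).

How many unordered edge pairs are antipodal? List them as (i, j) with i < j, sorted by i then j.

count = 4; pairs: (0,4), (1,5), (2,6), (3,6)

α = atan 0.2 = 11.31°;  2α = 22.62°
n_0 = (+0.1652, +0.9863)
n_1 = (-0.7907, +0.6122)
n_2 = (-0.9918, +0.1277)
n_3 = (-0.9530, -0.3029)
n_4 = (-0.3562, -0.9344)
n_5 = (+0.5547, -0.8321)
n_6 = (+0.9990, -0.0445)
  (0,1): δ = 118.24°  ·
  (0,2): δ = 87.82°  ·
  (0,3): δ = 62.86°  ·
  (0,4): δ = 11.36°  ✓
  (0,5): δ = 43.20°  ·
  (0,6): δ = 96.96°  ·
  (1,2): δ = 149.59°  ·
  (1,3): δ = 124.62°  ·
  (1,4): δ = 73.12°  ·
  (1,5): δ = 18.56°  ✓
  (1,6): δ = 35.20°  ·
  (2,3): δ = 155.03°  ·
  (2,4): δ = 103.53°  ·
  (2,5): δ = 48.98°  ·
  (2,6): δ = 4.79°  ✓
  (3,4): δ = 128.50°  ·
  (3,5): δ = 73.94°  ·
  (3,6): δ = 20.18°  ✓
  (4,5): δ = 125.44°  ·
  (4,6): δ = 71.68°  ·
  (5,6): δ = 126.24°  ·
antipodal pairs: 4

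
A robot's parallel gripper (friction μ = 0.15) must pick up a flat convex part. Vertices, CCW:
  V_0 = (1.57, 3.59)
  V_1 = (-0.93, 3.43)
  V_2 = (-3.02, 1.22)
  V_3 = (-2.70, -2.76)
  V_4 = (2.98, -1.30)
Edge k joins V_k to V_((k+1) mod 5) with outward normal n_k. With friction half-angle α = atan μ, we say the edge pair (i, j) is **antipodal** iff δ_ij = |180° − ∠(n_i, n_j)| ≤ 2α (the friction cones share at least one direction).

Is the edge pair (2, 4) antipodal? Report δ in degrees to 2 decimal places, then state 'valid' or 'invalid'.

α = atan 0.15 = 8.53°;  2α = 17.06°
edge 2: e_2 = (+0.32, -3.98);  n_2 = (-0.9968, -0.0801)
edge 4: e_4 = (-1.41, +4.89);  n_4 = (+0.9609, +0.2771)
∠(n_2, n_4) = 168.51°
δ = |180° − 168.51°| = 11.49°
11.49° ≤ 2α = 17.06°  →  valid

δ = 11.49°, valid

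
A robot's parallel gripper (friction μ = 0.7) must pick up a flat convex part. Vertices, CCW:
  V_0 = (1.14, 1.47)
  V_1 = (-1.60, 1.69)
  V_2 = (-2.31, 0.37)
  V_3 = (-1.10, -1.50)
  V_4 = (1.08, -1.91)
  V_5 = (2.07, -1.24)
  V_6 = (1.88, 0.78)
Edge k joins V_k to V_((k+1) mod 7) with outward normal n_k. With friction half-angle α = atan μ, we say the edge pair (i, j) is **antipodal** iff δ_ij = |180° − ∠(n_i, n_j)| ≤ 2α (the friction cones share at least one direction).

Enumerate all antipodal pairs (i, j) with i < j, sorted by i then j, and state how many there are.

count = 8; pairs: (0,2), (0,3), (0,4), (1,4), (1,5), (2,5), (2,6), (3,6)

α = atan 0.7 = 34.99°;  2α = 69.98°
n_0 = (+0.0800, +0.9968)
n_1 = (-0.8807, +0.4737)
n_2 = (-0.8396, -0.5433)
n_3 = (-0.1848, -0.9828)
n_4 = (+0.5605, -0.8282)
n_5 = (+0.9956, +0.0936)
n_6 = (+0.6820, +0.7314)
  (0,1): δ = 113.68°  ·
  (0,2): δ = 52.50°  ✓
  (0,3): δ = 6.06°  ✓
  (0,4): δ = 38.68°  ✓
  (0,5): δ = 99.96°  ·
  (0,6): δ = 141.59°  ·
  (1,2): δ = 118.82°  ·
  (1,3): δ = 72.38°  ·
  (1,4): δ = 27.64°  ✓
  (1,5): δ = 33.65°  ✓
  (1,6): δ = 75.28°  ·
  (2,3): δ = 133.56°  ·
  (2,4): δ = 88.82°  ·
  (2,5): δ = 27.53°  ✓
  (2,6): δ = 14.10°  ✓
  (3,4): δ = 135.26°  ·
  (3,5): δ = 73.98°  ·
  (3,6): δ = 32.35°  ✓
  (4,5): δ = 118.72°  ·
  (4,6): δ = 77.09°  ·
  (5,6): δ = 138.37°  ·
antipodal pairs: 8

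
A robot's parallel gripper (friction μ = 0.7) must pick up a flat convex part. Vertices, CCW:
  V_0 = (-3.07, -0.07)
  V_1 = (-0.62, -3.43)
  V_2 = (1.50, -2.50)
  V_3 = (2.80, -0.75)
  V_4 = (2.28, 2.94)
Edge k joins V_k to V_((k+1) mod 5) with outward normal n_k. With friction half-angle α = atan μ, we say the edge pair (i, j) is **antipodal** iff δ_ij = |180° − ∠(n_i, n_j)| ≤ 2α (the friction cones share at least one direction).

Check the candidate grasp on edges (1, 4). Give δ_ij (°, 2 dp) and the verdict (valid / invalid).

α = atan 0.7 = 34.99°;  2α = 69.98°
edge 1: e_1 = (+2.12, +0.93);  n_1 = (+0.4017, -0.9158)
edge 4: e_4 = (-5.35, -3.01);  n_4 = (-0.4903, +0.8715)
∠(n_1, n_4) = 174.32°
δ = |180° − 174.32°| = 5.68°
5.68° ≤ 2α = 69.98°  →  valid

δ = 5.68°, valid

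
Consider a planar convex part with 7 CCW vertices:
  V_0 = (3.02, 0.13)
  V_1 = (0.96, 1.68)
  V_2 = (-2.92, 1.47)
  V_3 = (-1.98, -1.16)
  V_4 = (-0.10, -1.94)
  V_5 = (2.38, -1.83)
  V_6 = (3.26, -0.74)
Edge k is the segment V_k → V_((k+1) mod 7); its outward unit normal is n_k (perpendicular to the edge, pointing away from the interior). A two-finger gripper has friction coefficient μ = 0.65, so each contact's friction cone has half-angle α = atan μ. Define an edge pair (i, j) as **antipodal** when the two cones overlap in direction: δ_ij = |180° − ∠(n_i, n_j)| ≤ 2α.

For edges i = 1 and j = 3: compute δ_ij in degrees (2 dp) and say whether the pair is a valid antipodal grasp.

δ = 25.63°, valid

α = atan 0.65 = 33.02°;  2α = 66.05°
edge 1: e_1 = (-3.88, -0.21);  n_1 = (-0.0540, +0.9985)
edge 3: e_3 = (+1.88, -0.78);  n_3 = (-0.3832, -0.9237)
∠(n_1, n_3) = 154.37°
δ = |180° − 154.37°| = 25.63°
25.63° ≤ 2α = 66.05°  →  valid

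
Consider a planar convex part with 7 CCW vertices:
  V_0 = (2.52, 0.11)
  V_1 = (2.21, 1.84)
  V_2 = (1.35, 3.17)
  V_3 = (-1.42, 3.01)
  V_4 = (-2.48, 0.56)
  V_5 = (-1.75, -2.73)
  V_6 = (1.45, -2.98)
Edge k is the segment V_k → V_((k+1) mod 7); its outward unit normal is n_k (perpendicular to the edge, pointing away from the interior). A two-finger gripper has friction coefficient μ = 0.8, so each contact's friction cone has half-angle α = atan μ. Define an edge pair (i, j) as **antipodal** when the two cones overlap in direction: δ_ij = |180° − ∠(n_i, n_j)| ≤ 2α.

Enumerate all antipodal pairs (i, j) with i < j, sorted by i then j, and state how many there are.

α = atan 0.8 = 38.66°;  2α = 77.32°
n_0 = (+0.9843, +0.1764)
n_1 = (+0.8397, +0.5430)
n_2 = (-0.0577, +0.9983)
n_3 = (-0.9178, +0.3971)
n_4 = (-0.9763, -0.2166)
n_5 = (-0.0779, -0.9970)
n_6 = (+0.9449, -0.3272)
  (0,1): δ = 157.27°  ·
  (0,2): δ = 96.85°  ·
  (0,3): δ = 33.55°  ✓
  (0,4): δ = 2.35°  ✓
  (0,5): δ = 75.37°  ✓
  (0,6): δ = 150.74°  ·
  (1,2): δ = 119.58°  ·
  (1,3): δ = 56.28°  ✓
  (1,4): δ = 20.38°  ✓
  (1,5): δ = 52.65°  ✓
  (1,6): δ = 128.01°  ·
  (2,3): δ = 116.70°  ·
  (2,4): δ = 80.80°  ·
  (2,5): δ = 7.77°  ✓
  (2,6): δ = 67.59°  ✓
  (3,4): δ = 144.09°  ·
  (3,5): δ = 71.07°  ✓
  (3,6): δ = 4.30°  ✓
  (4,5): δ = 106.98°  ·
  (4,6): δ = 31.61°  ✓
  (5,6): δ = 104.63°  ·
antipodal pairs: 11

count = 11; pairs: (0,3), (0,4), (0,5), (1,3), (1,4), (1,5), (2,5), (2,6), (3,5), (3,6), (4,6)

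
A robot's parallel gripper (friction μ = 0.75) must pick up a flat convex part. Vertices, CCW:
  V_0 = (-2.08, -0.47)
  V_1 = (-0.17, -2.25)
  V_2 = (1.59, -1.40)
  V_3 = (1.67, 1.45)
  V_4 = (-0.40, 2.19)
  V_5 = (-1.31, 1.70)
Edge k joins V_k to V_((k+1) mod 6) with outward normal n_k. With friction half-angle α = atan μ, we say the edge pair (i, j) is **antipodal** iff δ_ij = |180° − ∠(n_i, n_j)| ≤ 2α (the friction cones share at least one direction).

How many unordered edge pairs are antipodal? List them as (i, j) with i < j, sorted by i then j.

count = 8; pairs: (0,2), (0,3), (0,4), (1,3), (1,4), (1,5), (2,4), (2,5)

α = atan 0.75 = 36.87°;  2α = 73.74°
n_0 = (-0.6818, -0.7316)
n_1 = (+0.4349, -0.9005)
n_2 = (+0.9996, -0.0281)
n_3 = (+0.3366, +0.9416)
n_4 = (-0.4741, +0.8805)
n_5 = (-0.9424, +0.3344)
  (0,1): δ = 111.24°  ·
  (0,2): δ = 48.63°  ✓
  (0,3): δ = 23.31°  ✓
  (0,4): δ = 71.28°  ✓
  (0,5): δ = 113.45°  ·
  (1,2): δ = 117.39°  ·
  (1,3): δ = 45.45°  ✓
  (1,4): δ = 2.52°  ✓
  (1,5): δ = 44.68°  ✓
  (2,3): δ = 108.06°  ·
  (2,4): δ = 60.09°  ✓
  (2,5): δ = 17.93°  ✓
  (3,4): δ = 132.03°  ·
  (3,5): δ = 89.87°  ·
  (4,5): δ = 137.84°  ·
antipodal pairs: 8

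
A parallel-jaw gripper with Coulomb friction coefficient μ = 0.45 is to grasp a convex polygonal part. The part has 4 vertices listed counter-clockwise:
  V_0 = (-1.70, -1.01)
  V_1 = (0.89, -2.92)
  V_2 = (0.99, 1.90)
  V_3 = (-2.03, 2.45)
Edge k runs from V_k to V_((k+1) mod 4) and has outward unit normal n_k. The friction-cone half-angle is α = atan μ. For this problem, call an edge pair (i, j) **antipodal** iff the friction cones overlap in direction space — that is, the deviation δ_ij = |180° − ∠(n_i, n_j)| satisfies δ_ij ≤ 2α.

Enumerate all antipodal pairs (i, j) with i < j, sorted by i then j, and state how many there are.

α = atan 0.45 = 24.23°;  2α = 48.46°
n_0 = (-0.5935, -0.8048)
n_1 = (+0.9998, -0.0207)
n_2 = (+0.1792, +0.9838)
n_3 = (-0.9955, -0.0949)
  (0,1): δ = 54.78°  ·
  (0,2): δ = 26.09°  ✓
  (0,3): δ = 131.86°  ·
  (1,2): δ = 99.13°  ·
  (1,3): δ = 6.64°  ✓
  (2,3): δ = 74.23°  ·
antipodal pairs: 2

count = 2; pairs: (0,2), (1,3)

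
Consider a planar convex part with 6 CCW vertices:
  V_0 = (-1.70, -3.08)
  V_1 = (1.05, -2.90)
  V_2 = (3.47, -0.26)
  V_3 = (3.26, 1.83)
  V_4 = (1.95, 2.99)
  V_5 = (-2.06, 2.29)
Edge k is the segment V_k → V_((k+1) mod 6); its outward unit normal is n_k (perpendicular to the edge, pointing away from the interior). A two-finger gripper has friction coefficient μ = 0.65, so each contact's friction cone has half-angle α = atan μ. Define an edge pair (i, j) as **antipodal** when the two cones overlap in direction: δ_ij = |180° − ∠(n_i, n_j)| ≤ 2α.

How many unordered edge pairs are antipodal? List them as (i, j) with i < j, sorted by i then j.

count = 6; pairs: (0,3), (0,4), (1,4), (1,5), (2,5), (3,5)

α = atan 0.65 = 33.02°;  2α = 66.05°
n_0 = (+0.0653, -0.9979)
n_1 = (+0.7372, -0.6757)
n_2 = (+0.9950, +0.1000)
n_3 = (+0.6629, +0.7487)
n_4 = (-0.1720, +0.9851)
n_5 = (-0.9978, -0.0669)
  (0,1): δ = 136.26°  ·
  (0,2): δ = 88.01°  ·
  (0,3): δ = 45.27°  ✓
  (0,4): δ = 6.16°  ✓
  (0,5): δ = 90.09°  ·
  (1,2): δ = 131.75°  ·
  (1,3): δ = 89.01°  ·
  (1,4): δ = 37.59°  ✓
  (1,5): δ = 46.35°  ✓
  (2,3): δ = 137.26°  ·
  (2,4): δ = 85.84°  ·
  (2,5): δ = 1.90°  ✓
  (3,4): δ = 128.57°  ·
  (3,5): δ = 44.64°  ✓
  (4,5): δ = 96.07°  ·
antipodal pairs: 6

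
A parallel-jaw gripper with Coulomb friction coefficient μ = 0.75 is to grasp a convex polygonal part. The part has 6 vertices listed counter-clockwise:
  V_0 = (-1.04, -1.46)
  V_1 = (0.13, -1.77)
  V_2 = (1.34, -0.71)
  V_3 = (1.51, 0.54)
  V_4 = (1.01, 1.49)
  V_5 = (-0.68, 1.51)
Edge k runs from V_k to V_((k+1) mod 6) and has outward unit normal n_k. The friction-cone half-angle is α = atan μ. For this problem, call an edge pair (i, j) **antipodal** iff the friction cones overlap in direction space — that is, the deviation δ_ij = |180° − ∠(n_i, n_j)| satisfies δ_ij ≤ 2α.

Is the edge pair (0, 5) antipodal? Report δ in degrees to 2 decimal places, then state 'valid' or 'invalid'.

α = atan 0.75 = 36.87°;  2α = 73.74°
edge 0: e_0 = (+1.17, -0.31);  n_0 = (-0.2561, -0.9666)
edge 5: e_5 = (-0.36, -2.97);  n_5 = (-0.9927, +0.1203)
∠(n_0, n_5) = 82.07°
δ = |180° − 82.07°| = 97.93°
97.93° > 2α = 73.74°  →  invalid

δ = 97.93°, invalid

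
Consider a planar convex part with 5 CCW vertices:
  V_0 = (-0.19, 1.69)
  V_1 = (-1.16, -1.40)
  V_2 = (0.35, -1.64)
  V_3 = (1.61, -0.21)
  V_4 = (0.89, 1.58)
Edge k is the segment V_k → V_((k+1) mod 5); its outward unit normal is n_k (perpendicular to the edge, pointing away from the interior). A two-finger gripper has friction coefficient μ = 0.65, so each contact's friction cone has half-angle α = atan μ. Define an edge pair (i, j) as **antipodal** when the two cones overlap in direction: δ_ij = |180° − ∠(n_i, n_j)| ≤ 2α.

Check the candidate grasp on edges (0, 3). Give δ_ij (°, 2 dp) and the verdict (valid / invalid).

δ = 39.34°, valid

α = atan 0.65 = 33.02°;  2α = 66.05°
edge 0: e_0 = (-0.97, -3.09);  n_0 = (-0.9541, +0.2995)
edge 3: e_3 = (-0.72, +1.79);  n_3 = (+0.9278, +0.3732)
∠(n_0, n_3) = 140.66°
δ = |180° − 140.66°| = 39.34°
39.34° ≤ 2α = 66.05°  →  valid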